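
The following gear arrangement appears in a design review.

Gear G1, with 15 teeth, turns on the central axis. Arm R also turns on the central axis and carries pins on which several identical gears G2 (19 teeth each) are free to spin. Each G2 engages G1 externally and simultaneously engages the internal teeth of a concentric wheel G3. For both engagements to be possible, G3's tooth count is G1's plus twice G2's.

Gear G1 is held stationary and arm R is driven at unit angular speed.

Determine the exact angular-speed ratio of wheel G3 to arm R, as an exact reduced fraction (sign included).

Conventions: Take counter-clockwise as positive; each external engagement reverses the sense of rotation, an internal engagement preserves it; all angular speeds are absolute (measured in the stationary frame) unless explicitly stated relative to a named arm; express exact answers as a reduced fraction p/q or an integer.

recognized (axles ride arm R): planetary set, 15/19/53 teeth
ring teeth: 15 + 2·19 = 53
15(ω_sun−ω_arm) = −53(ω_ring−ω_arm),  ω_sun = 0, ω_arm = 1
ω_ring = 1 − (15/53)(0−1) = 68/53
ω_out/ω_in = 68/53

68/53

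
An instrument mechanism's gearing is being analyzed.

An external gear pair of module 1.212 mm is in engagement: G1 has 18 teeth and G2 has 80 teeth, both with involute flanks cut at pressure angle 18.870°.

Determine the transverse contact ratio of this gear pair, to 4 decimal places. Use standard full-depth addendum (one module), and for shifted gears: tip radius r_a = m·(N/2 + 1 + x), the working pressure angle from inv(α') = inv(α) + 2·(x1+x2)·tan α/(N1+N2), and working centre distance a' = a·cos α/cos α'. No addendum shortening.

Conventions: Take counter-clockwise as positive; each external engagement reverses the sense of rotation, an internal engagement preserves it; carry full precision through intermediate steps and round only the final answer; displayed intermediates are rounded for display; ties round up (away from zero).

topology: single-mesh involute geometry — m = 1.212, 18T/80T pair
base radii: r_b1 = 10.321748, r_b2 = 45.874434
tip radii: r_a1 = 12.120000, r_a2 = 49.692000
no profile shift: α' = α, a' = a
action lengths: √(r_a1²−r_b1²) = 6.352631, √(r_a2²−r_b2²) = 19.100554
base pitch p_b = π·m·cos α = 3.602970
CR = (6.352631 + 19.100554 − 59.388000·sin 18.87000°)/3.602970 = 1.733514
contact ratio ≈ 1.7335

1.7335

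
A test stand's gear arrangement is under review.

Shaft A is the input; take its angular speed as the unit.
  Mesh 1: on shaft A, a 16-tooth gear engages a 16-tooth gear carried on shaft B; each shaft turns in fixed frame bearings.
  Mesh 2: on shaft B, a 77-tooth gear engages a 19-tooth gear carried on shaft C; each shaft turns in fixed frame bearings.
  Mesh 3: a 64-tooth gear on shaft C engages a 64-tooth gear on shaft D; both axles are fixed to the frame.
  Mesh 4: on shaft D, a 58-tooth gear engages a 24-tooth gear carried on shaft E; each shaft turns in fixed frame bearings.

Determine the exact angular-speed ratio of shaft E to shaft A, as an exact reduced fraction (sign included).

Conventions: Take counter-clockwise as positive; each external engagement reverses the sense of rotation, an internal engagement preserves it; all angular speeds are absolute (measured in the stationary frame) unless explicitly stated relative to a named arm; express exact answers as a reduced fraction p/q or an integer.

class = fixed-axis compound train [4 meshes; 4 ratios multiply, 4 sense flips]
mesh 1 [16T→16T]: running ratio 1, sense −
mesh 2 [77T→19T]: running ratio 77/19, sense +
mesh 3 [64T→64T]: running ratio 77/19, sense −
mesh 4 [58T→24T]: running ratio 2233/228, sense +
ω_out/ω_in = 2233/228

2233/228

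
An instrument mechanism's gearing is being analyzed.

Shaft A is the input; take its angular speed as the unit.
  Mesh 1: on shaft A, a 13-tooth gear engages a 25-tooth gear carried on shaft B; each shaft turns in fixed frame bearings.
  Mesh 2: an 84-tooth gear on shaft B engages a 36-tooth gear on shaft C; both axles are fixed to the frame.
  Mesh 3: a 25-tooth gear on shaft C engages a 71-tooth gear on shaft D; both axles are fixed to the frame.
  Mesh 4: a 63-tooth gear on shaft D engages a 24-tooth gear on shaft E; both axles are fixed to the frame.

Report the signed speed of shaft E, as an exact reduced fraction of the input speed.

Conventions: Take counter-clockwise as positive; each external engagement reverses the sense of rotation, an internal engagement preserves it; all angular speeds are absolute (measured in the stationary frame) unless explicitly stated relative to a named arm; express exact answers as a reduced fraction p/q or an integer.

4-mesh fixed-axis compound train (all bearings frame-fixed)
mesh 1 [13T→25T]: |ω|/ω_in = 1×13/25 = 13/25, sense flips to −
mesh 2 [84T→36T]: |ω|/ω_in = (13/25)×84/36 = 91/75, sense flips to +
mesh 3 [25T→71T]: |ω|/ω_in = (91/75)×25/71 = 91/213, sense flips to −
mesh 4 [63T→24T]: |ω|/ω_in = (91/213)×63/24 = 637/568, sense flips to +
signed output speed (× input speed) = 637/568

637/568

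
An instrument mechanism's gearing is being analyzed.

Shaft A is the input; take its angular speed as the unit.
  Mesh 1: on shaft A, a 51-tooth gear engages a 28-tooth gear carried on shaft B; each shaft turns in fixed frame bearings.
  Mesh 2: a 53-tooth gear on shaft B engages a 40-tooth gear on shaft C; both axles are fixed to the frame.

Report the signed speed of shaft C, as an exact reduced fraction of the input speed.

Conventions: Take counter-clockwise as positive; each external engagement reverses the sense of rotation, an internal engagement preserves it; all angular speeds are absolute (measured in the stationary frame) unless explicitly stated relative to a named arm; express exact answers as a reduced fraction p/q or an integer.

2-mesh fixed-axis compound train (all bearings frame-fixed)
mesh 1 [51T→28T]: |ω|/ω_in = 1×51/28 = 51/28, sense flips to −
mesh 2 [53T→40T]: |ω|/ω_in = (51/28)×53/40 = 2703/1120, sense flips to +
signed output speed (× input speed) = 2703/1120

2703/1120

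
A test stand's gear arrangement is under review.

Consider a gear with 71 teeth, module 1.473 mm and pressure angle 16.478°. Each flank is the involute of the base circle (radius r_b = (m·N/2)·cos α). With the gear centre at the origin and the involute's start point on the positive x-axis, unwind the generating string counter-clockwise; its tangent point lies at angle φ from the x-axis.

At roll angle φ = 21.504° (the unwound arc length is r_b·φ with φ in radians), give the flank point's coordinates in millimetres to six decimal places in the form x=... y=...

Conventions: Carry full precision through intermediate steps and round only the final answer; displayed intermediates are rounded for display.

single-mesh involute tooth geometry (71T wheel at module 1.473)
pitch radius r_p = m·N/2 = 1.473·71/2 = 52.291500
base radius r_b = r_p·cos α = 52.291500·cos 16.478° = 50.143821
roll angle φ = 21.504° = 0.37531560 rad
x = r_b·(cos φ + φ·sin φ) = 53.552096
y = r_b·(sin φ − φ·cos φ) = 0.871277

x=53.552096 y=0.871277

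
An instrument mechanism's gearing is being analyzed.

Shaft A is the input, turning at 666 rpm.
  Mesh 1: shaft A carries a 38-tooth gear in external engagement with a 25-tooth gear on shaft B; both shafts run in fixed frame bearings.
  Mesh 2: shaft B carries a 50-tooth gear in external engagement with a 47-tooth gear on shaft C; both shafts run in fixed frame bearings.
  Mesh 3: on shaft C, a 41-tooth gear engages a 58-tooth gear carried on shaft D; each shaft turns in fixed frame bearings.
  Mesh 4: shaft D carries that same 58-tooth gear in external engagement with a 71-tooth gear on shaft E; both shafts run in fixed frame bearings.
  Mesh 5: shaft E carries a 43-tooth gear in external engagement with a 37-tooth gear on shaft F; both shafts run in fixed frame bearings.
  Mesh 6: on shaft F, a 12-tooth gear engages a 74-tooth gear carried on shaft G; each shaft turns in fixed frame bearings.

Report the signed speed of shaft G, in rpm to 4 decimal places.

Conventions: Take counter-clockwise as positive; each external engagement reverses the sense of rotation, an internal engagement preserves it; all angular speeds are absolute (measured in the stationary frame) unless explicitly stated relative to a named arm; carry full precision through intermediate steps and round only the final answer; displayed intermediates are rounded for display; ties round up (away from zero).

recognized (7 fixed axles, 6 meshes): fixed-axis compound train
mesh 1 [38T→25T]: ω = 666.0000×38/25 = 1012.3200 rpm, sense flips to −
mesh 2 [50T→47T]: ω = 1012.3200×50/47 = 1076.9362 rpm, sense flips to +
mesh 3 [41T→58T]: ω = 1076.9362×41/58 = 761.2825 rpm, sense flips to −
mesh 4 [58T→71T]: ω = 761.2825×58/71 = 621.8927 rpm, sense flips to +
mesh 5 [43T→37T]: ω = 621.8927×43/37 = 722.7402 rpm, sense flips to −
mesh 6 [12T→74T]: ω = 722.7402×12/74 = 117.2011 rpm, sense flips to +
signed output speed = +117.2011 rpm

+117.2011 rpm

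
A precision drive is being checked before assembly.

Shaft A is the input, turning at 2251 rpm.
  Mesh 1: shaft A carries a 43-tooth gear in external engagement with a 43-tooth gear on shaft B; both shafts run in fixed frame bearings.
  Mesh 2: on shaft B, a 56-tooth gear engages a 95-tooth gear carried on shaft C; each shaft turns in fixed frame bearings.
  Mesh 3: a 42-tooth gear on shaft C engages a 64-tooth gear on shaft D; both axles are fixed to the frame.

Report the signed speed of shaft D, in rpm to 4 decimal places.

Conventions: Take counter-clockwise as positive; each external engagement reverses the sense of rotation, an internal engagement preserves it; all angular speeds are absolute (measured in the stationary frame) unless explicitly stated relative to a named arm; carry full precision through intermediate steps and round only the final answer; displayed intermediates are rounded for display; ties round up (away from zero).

3-mesh fixed-axis compound train (all bearings frame-fixed)
mesh 1 [43T→43T]: ω = 2251.0000×43/43 = 2251.0000 rpm, sense flips to −
mesh 2 [56T→95T]: ω = 2251.0000×56/95 = 1326.9053 rpm, sense flips to +
mesh 3 [42T→64T]: ω = 1326.9053×42/64 = 870.7816 rpm, sense flips to −
signed output speed = -870.7816 rpm

-870.7816 rpm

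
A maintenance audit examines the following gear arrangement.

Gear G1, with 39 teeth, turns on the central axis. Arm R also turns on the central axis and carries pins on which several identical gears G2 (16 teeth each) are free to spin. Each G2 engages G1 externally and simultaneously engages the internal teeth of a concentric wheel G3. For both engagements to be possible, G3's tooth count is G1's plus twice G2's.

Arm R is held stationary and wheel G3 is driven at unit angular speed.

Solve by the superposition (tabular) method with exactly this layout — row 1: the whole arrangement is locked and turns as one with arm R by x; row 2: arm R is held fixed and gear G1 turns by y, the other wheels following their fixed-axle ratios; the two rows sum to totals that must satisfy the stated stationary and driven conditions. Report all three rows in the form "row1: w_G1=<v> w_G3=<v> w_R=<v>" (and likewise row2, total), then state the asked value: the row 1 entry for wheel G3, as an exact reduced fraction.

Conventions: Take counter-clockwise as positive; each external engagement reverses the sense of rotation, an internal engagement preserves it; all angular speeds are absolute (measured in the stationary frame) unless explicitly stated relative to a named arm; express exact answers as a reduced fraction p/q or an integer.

planetary set (39T centre, 16T on arm, 71T internal) — Willis relation
row 1 (train locked, turned with arm): all members turn x
superposition row 2 [arm held]: sun y, ring −(39/71)·y, arm 0
boundary: total ω_arm = x = 0 and total ω_ring = x − (39/71)·y = 1  ⇒  y = -71/39, x = 0
row 2 ring = −(39/71)·(-71/39) = 1
totals (row 1 + row 2): sun 0 + (-71/39) = -71/39, ring 0 + 1 = 1, arm 0 + 0 = 0
asked cell (row1, ring) = 0

row1: w_G1=0 w_G3=0 w_R=0
row2: w_G1=-71/39 w_G3=1 w_R=0
total: w_G1=-71/39 w_G3=1 w_R=0
asked value: 0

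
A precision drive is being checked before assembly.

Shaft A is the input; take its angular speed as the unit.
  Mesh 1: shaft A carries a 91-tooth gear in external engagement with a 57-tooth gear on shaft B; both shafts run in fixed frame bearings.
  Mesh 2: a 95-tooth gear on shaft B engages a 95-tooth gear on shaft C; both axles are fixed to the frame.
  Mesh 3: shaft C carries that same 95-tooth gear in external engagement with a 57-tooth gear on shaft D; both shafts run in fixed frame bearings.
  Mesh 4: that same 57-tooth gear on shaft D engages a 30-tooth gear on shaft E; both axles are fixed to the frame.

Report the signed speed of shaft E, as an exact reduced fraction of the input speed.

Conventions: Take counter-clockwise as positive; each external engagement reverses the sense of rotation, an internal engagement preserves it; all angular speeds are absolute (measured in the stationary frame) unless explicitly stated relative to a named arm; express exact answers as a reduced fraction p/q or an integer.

4-mesh fixed-axis compound train (all bearings frame-fixed)
mesh 1 [91T→57T]: |ω|/ω_in = 1×91/57 = 91/57, sense flips to −
mesh 2 [95T→95T]: |ω|/ω_in = (91/57)×95/95 = 91/57, sense flips to +
mesh 3 [95T→57T]: |ω|/ω_in = (91/57)×95/57 = 455/171, sense flips to −
mesh 4 [57T→30T]: |ω|/ω_in = (455/171)×57/30 = 91/18, sense flips to +
signed output speed (× input speed) = 91/18

91/18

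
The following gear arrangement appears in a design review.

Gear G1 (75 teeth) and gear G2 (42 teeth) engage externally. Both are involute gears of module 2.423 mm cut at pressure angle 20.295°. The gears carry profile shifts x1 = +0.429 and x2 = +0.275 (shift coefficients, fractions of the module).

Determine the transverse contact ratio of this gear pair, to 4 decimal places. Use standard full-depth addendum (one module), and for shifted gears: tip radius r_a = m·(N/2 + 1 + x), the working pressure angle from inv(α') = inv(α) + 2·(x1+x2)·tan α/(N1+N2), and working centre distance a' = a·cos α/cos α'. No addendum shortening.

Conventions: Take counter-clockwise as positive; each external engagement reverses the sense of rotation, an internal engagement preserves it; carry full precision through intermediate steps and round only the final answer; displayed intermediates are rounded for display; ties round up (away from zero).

1.6707

topology: single-mesh involute geometry — m = 2.423, 75T/42T pair
base radii: r_b1 = 85.221684, r_b2 = 47.724143
tip radii: r_a1 = 94.324967, r_a2 = 53.972325
inv(α') = inv(20.295°) + 2·(+0.429+0.275)·tan α/(75+42) = 0.02004784  ⇒  α' = 21.99791°
a' = a·cos α / cos α' = 141.7455·cos 20.295°/cos 21.99791° = 143.384583
action lengths: √(r_a1²−r_b1²) = 40.428505, √(r_a2²−r_b2²) = 25.207500
base pitch p_b = π·m·cos α = 7.139515
CR = (40.428505 + 25.207500 − 143.384583·sin 21.99791°)/7.139515 = 1.670707
contact ratio ≈ 1.6707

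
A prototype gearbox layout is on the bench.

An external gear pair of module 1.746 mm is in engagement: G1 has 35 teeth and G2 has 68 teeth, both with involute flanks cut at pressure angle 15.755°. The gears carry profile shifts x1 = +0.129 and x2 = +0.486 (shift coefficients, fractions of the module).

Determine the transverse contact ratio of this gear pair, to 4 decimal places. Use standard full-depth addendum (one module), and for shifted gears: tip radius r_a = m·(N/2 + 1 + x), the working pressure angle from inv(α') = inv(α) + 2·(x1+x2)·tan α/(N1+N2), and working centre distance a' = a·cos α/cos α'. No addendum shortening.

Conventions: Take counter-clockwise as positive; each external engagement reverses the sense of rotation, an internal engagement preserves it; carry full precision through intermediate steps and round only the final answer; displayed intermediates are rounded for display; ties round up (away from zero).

recognized (one external pair, fixed centres): single-mesh tooth geometry, m = 1.746, N1 = 35, N2 = 68
base radii: r_b1 = 29.407096, r_b2 = 57.133786
tip radii: r_a1 = 32.526234, r_a2 = 61.958556
inv(α') = inv(15.755°) + 2·(+0.129+0.486)·tan α/(35+68) = 0.01051580  ⇒  α' = 17.86618°
a' = a·cos α / cos α' = 89.9190·cos 15.755°/cos 17.86618° = 90.925712
action lengths: √(r_a1²−r_b1²) = 13.898871, √(r_a2²−r_b2²) = 23.970672
base pitch p_b = π·m·cos α = 5.279150
CR = (13.898871 + 23.970672 − 90.925712·sin 17.86618°)/5.279150 = 1.889321
contact ratio ≈ 1.8893

1.8893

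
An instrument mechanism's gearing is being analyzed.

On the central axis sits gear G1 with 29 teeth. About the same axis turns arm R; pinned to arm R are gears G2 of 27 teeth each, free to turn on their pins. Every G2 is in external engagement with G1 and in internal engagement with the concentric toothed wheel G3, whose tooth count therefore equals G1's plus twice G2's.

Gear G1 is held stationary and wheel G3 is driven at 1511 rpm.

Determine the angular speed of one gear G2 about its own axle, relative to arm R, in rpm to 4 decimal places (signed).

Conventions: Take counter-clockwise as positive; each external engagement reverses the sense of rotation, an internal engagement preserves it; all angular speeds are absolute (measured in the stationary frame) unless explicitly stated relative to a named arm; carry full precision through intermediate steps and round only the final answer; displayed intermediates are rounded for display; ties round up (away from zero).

planetary set (29T centre, 27T on arm, 83T internal) — Willis relation
normalise by the input: solve with ω_ring = 1, then scale by 1511 rpm
ring teeth: 29 + 2·27 = 83
29(ω_sun−ω_arm) = −83(ω_ring−ω_arm),  ω_sun = 0, ω_ring = 1
29(0−ω_arm) = −83(1−ω_arm)  ⇒  112·ω_arm = 83  ⇒  ω_arm = 83/112
sun–planet mesh: 29·(0−83/112) = −27·(ω_p−ω_arm)  ⇒  ω_p−ω_arm = 2407/3024
scale: ω_p−ω_arm = 2407/3024 × 1511 rpm = +1202.7040 rpm

+1202.7040 rpm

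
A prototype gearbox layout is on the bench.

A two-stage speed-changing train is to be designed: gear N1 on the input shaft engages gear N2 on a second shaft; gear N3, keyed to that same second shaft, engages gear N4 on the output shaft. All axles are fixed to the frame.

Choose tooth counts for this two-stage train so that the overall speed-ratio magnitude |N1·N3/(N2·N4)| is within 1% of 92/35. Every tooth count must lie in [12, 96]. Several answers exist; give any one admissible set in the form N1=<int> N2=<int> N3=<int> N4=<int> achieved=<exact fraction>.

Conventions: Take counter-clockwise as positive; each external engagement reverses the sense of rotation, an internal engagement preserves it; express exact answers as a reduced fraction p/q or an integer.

N1=12 N2=14 N3=46 N4=15 achieved=92/35

design class (target 92/35): fixed-axis compound train
target = 92/35 in lowest terms: an exact hit needs N1·N3 = k·92 and N2·N4 = k·35 for one integer k, every count in [12, 96]; additionally prefer no 1:1 stage (N1 ≠ N2, N3 ≠ N4)
k = 1…5: no 1:1-free in-range split of k·92 and k·35 into factor pairs; take k = 6
k = 6: N1·N3 = 552 = 12·46, N2·N4 = 210 = 14·15
achieved = 12·46/(14·15) = 92/35; |achieved − target| = 0 ≤ 23/875 ✓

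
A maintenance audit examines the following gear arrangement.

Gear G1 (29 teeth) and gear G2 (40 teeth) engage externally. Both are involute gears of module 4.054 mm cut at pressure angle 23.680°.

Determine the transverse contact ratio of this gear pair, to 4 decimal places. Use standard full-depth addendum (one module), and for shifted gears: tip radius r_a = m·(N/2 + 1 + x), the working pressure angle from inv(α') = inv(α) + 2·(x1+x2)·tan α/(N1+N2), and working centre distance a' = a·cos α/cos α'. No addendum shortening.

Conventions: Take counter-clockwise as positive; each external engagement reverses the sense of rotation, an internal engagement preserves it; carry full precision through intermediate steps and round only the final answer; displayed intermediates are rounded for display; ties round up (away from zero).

1.5331

class = single-mesh tooth geometry [involute pair 29T × 40T, m = 4.054]
base radii: r_b1 = 53.833639, r_b2 = 74.253295
tip radii: r_a1 = 62.837000, r_a2 = 85.134000
no profile shift: α' = α, a' = a
action lengths: √(r_a1²−r_b1²) = 32.410306, √(r_a2²−r_b2²) = 41.644282
base pitch p_b = π·m·cos α = 11.663680
CR = (32.410306 + 41.644282 − 139.863000·sin 23.68000°)/11.663680 = 1.533107
contact ratio ≈ 1.5331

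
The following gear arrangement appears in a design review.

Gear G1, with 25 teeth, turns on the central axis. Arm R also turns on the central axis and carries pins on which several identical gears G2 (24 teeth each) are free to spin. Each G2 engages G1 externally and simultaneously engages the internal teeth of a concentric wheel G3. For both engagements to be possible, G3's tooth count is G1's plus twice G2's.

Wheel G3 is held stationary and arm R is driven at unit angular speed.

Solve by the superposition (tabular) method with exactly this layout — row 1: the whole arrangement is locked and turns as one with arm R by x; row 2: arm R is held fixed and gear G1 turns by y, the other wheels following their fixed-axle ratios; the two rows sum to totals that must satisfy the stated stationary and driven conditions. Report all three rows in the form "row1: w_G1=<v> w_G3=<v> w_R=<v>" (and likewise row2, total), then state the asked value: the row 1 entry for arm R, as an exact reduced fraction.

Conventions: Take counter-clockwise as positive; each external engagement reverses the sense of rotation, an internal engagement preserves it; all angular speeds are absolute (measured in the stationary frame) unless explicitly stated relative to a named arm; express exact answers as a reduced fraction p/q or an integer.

recognized (axles ride arm R): planetary set, 25/24/73 teeth
row 1: whole set turns with the arm by x
row 2: sun turns y, ring = −(25/73)·y, arm 0
boundary: total ω_ring = x − (25/73)·y = 0 and total ω_arm = x = 1  ⇒  y = 73/25, x = 1
row 2 ring = −(25/73)·73/25 = -1
totals (row 1 + row 2): sun 1 + 73/25 = 98/25, ring 1 + (-1) = 0, arm 1 + 0 = 1
asked cell (row1, arm) = 1

row1: w_G1=1 w_G3=1 w_R=1
row2: w_G1=73/25 w_G3=-1 w_R=0
total: w_G1=98/25 w_G3=0 w_R=1
asked value: 1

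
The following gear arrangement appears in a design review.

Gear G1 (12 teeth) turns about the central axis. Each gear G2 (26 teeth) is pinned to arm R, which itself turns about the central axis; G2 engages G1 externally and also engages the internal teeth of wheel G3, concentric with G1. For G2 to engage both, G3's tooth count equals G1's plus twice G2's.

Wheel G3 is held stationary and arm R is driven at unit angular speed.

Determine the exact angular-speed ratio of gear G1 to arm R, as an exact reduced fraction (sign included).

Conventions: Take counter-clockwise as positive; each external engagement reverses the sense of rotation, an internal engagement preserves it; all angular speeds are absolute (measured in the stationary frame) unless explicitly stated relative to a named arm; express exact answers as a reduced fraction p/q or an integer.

class = planetary set [G3 = 12+2·26 = 64; Willis about the carrier]
ring teeth: 12 + 2·26 = 64
12(ω_sun−ω_arm) = −64(ω_ring−ω_arm),  ω_ring = 0, ω_arm = 1
ω_sun = 1 − (64/12)(0−1) = 19/3
ω_out/ω_in = 19/3

19/3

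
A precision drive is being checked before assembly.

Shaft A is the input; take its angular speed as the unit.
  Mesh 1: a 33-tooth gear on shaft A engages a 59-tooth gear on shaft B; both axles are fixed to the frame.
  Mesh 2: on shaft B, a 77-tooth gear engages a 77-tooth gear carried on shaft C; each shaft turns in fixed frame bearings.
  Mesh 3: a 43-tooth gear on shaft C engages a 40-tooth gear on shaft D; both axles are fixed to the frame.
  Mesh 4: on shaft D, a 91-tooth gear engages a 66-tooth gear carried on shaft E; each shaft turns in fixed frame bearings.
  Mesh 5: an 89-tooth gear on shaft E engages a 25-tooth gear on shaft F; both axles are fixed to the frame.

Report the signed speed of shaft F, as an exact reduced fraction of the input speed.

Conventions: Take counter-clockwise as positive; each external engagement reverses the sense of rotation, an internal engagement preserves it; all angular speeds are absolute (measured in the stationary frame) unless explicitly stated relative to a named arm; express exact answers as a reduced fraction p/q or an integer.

5-mesh fixed-axis compound train (all bearings frame-fixed)
mesh 1 [33T→59T]: |ω|/ω_in = 1×33/59 = 33/59, sense flips to −
mesh 2 [77T→77T]: |ω|/ω_in = (33/59)×77/77 = 33/59, sense flips to +
mesh 3 [43T→40T]: |ω|/ω_in = (33/59)×43/40 = 1419/2360, sense flips to −
mesh 4 [91T→66T]: |ω|/ω_in = (1419/2360)×91/66 = 3913/4720, sense flips to +
mesh 5 [89T→25T]: |ω|/ω_in = (3913/4720)×89/25 = 348257/118000, sense flips to −
signed output speed (× input speed) = -348257/118000

-348257/118000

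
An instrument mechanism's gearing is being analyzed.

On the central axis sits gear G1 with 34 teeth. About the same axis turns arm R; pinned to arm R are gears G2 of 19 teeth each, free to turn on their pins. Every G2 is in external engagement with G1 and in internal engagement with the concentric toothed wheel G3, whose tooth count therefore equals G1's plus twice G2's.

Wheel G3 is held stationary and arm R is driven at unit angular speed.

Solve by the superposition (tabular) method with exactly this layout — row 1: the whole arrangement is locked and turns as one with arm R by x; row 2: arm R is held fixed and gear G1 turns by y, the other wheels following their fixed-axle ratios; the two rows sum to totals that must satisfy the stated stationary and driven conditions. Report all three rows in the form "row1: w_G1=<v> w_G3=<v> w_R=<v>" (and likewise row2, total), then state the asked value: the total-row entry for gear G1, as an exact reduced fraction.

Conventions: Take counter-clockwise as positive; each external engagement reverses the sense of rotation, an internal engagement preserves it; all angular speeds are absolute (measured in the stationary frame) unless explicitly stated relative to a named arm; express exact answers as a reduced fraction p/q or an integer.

row1: w_G1=1 w_G3=1 w_R=1
row2: w_G1=36/17 w_G3=-1 w_R=0
total: w_G1=53/17 w_G3=0 w_R=1
asked value: 53/17

recognized (axles ride arm R): planetary set, 34/19/72 teeth
row 1: whole set turns with the arm by x
row 2: sun turns y, ring = −(34/72)·y, arm 0
boundary: total ω_ring = x − (34/72)·y = 0 and total ω_arm = x = 1  ⇒  y = 36/17, x = 1
row 2 ring = −(34/72)·36/17 = -1
totals (row 1 + row 2): sun 1 + 36/17 = 53/17, ring 1 + (-1) = 0, arm 1 + 0 = 1
asked cell (total, sun) = 53/17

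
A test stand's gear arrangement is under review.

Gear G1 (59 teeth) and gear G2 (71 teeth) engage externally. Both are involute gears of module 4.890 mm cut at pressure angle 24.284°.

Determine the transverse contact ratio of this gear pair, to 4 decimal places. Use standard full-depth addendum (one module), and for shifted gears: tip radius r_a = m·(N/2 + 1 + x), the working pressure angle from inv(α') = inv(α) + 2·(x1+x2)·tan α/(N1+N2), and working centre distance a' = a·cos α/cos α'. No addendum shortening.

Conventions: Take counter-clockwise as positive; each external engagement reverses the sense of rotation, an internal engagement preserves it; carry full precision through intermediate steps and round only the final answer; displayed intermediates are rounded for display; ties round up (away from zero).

1.5884

class = single-mesh tooth geometry [involute pair 59T × 71T, m = 4.890]
base radii: r_b1 = 131.491052, r_b2 = 158.234995
tip radii: r_a1 = 149.145000, r_a2 = 178.485000
no profile shift: α' = α, a' = a
action lengths: √(r_a1²−r_b1²) = 70.387032, √(r_a2²−r_b2²) = 82.574704
base pitch p_b = π·m·cos α = 14.003096
CR = (70.387032 + 82.574704 − 317.850000·sin 24.28400°)/14.003096 = 1.588420
contact ratio ≈ 1.5884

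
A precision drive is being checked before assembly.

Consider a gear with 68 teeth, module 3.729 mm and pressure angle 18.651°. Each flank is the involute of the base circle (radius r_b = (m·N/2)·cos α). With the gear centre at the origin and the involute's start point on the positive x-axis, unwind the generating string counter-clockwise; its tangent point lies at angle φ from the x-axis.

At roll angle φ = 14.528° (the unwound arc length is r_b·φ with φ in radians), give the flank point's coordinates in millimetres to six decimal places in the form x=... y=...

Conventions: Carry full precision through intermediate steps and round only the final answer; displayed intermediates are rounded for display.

single-mesh involute tooth geometry (68T wheel at module 3.729)
pitch radius r_p = m·N/2 = 3.729·68/2 = 126.786000
base radius r_b = r_p·cos α = 126.786000·cos 18.651° = 120.127722
roll angle φ = 14.528° = 0.25356143 rad
x = r_b·(cos φ + φ·sin φ) = 123.927583
y = r_b·(sin φ − φ·cos φ) = 0.648600

x=123.927583 y=0.648600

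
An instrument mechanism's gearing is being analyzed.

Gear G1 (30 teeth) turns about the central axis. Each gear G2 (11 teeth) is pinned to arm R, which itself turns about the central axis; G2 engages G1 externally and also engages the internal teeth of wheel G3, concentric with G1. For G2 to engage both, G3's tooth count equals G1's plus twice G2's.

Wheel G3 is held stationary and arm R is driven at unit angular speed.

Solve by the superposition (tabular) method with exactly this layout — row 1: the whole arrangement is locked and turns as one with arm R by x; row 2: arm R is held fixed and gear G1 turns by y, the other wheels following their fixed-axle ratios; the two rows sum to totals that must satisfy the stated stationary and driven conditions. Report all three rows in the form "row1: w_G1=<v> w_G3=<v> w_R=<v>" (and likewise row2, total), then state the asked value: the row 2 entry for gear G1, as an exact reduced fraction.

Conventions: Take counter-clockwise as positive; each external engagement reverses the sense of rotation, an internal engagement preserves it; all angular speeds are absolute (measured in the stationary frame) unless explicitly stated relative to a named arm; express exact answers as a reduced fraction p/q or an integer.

row1: w_G1=1 w_G3=1 w_R=1
row2: w_G1=26/15 w_G3=-1 w_R=0
total: w_G1=41/15 w_G3=0 w_R=1
asked value: 26/15

topology: planetary set — G1 30T / G2 11T / G3 52T, arm = carrier (Willis)
row 1 — lock + rotate with arm: ω_sun = ω_ring = ω_arm = x
row 2 — arm fixed, fixed-axis ratios: sun y, ring −(30/52)·y, arm 0
boundary: total ω_ring = x − (30/52)·y = 0 and total ω_arm = x = 1  ⇒  y = 26/15, x = 1
row 2 ring = −(30/52)·26/15 = -1
totals (row 1 + row 2): sun 1 + 26/15 = 41/15, ring 1 + (-1) = 0, arm 1 + 0 = 1
asked cell (row2, sun) = 26/15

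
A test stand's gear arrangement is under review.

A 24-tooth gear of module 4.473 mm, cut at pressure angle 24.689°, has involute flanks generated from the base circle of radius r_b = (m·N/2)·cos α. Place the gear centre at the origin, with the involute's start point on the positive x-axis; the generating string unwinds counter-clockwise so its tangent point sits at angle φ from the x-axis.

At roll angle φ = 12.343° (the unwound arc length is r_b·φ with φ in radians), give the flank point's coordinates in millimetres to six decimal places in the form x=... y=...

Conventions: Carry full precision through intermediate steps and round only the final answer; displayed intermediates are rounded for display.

single-mesh involute tooth geometry (24T wheel at module 4.473)
pitch radius r_p = m·N/2 = 4.473·24/2 = 53.676000
base radius r_b = r_p·cos α = 53.676000·cos 24.689° = 48.769390
roll angle φ = 12.343° = 0.21542599 rad
x = r_b·(cos φ + φ·sin φ) = 49.887948
y = r_b·(sin φ − φ·cos φ) = 0.161772

x=49.887948 y=0.161772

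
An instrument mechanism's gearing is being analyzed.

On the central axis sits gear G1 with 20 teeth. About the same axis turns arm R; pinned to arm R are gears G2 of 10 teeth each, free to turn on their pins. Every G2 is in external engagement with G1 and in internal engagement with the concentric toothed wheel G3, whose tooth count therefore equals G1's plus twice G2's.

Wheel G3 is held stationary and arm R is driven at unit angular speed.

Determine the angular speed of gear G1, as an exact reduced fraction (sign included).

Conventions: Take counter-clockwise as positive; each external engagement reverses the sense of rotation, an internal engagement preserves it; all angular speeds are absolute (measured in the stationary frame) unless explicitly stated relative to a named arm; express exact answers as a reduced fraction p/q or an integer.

recognized (axles ride arm R): planetary set, 20/10/40 teeth
ring teeth: 20 + 2·10 = 40
20(ω_sun−ω_arm) = −40(ω_ring−ω_arm),  ω_ring = 0, ω_arm = 1
ω_sun = 1 − (40/20)(0−1) = 3
exact speed ratio = 3

3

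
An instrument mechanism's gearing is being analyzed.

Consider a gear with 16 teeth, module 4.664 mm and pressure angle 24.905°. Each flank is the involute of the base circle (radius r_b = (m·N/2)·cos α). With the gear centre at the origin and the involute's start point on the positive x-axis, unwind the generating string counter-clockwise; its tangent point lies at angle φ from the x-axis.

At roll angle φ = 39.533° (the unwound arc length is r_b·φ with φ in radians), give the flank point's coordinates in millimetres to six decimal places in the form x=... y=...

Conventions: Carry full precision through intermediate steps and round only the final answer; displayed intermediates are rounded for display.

class = single-mesh tooth geometry [base-circle involute, m = 4.664, 16T]
pitch radius r_p = m·N/2 = 4.664·16/2 = 37.312000
base radius r_b = r_p·cos α = 37.312000·cos 24.905° = 33.842255
roll angle φ = 39.533° = 0.68998101 rad
x = r_b·(cos φ + φ·sin φ) = 40.964242
y = r_b·(sin φ − φ·cos φ) = 3.532085

x=40.964242 y=3.532085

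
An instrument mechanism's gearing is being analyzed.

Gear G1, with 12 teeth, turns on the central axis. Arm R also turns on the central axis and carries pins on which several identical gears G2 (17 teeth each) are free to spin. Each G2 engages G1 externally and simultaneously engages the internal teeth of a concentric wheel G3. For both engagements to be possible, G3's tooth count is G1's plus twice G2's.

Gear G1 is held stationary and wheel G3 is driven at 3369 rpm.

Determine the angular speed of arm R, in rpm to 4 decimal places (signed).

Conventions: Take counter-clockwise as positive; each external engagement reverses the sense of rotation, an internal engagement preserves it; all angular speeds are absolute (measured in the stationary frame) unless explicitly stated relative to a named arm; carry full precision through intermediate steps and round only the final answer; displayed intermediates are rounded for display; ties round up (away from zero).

topology: planetary set — G1 12T / G2 17T / G3 46T, arm = carrier (Willis)
normalise by the input: solve with ω_ring = 1, then scale by 3369 rpm
ring teeth: 12 + 2·17 = 46
12(ω_sun−ω_arm) = −46(ω_ring−ω_arm),  ω_sun = 0, ω_ring = 1
12(0−ω_arm) = −46(1−ω_arm)  ⇒  58·ω_arm = 46  ⇒  ω_arm = 23/29
scale: ω_arm = 23/29 × 3369 rpm = +2671.9655 rpm

+2671.9655 rpm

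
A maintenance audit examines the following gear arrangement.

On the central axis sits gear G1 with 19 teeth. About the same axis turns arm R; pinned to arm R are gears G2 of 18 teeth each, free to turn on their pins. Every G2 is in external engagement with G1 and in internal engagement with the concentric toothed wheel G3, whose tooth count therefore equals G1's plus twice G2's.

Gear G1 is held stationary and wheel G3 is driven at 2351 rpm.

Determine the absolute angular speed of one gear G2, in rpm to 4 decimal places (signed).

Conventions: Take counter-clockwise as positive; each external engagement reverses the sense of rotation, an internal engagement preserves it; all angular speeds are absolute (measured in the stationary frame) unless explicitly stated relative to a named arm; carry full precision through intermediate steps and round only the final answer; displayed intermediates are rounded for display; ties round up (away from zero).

+3591.8056 rpm

recognized (axles ride arm R): planetary set, 19/18/55 teeth
normalise by the input: solve with ω_ring = 1, then scale by 2351 rpm
ring teeth: 19 + 2·18 = 55
19(ω_sun−ω_arm) = −55(ω_ring−ω_arm),  ω_sun = 0, ω_ring = 1
19(0−ω_arm) = −55(1−ω_arm)  ⇒  74·ω_arm = 55  ⇒  ω_arm = 55/74
sun–planet mesh: 19·(0−55/74) = −18·(ω_p−ω_arm)  ⇒  ω_p−ω_arm = 1045/1332
ω_p = 55/74 + 1045/1332 = 55/36
scale: ω_p = 55/36 × 2351 rpm = +3591.8056 rpm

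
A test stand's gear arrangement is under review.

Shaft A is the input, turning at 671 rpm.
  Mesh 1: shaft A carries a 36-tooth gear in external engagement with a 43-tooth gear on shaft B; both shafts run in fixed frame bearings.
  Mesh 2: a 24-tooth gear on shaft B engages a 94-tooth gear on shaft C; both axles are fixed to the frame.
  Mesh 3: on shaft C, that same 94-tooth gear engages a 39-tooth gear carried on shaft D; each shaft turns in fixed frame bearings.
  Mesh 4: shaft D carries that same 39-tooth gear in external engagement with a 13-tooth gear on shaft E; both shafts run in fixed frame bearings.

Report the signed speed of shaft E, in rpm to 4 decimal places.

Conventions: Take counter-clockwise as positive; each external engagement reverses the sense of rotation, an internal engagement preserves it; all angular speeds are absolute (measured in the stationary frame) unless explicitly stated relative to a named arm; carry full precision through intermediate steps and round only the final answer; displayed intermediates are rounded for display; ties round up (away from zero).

+1037.1091 rpm

topology: fixed-axis compound train — 4 meshes, A→E
mesh 1 [36T→43T]: ω = 671.0000×36/43 = 561.7674 rpm, sense flips to −
mesh 2 [24T→94T]: ω = 561.7674×24/94 = 143.4300 rpm, sense flips to +
mesh 3 [94T→39T]: ω = 143.4300×94/39 = 345.7030 rpm, sense flips to −
mesh 4 [39T→13T]: ω = 345.7030×39/13 = 1037.1091 rpm, sense flips to +
signed output speed = +1037.1091 rpm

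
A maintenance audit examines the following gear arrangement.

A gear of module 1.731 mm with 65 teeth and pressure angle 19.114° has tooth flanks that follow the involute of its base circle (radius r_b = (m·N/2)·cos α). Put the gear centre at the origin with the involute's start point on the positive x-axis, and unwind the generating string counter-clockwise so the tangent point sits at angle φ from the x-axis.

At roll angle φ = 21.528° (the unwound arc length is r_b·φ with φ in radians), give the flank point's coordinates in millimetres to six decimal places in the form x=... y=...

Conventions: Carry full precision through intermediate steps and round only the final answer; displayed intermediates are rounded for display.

x=56.776753 y=0.926681

class = single-mesh tooth geometry [base-circle involute, m = 1.731, 65T]
pitch radius r_p = m·N/2 = 1.731·65/2 = 56.257500
base radius r_b = r_p·cos α = 56.257500·cos 19.114° = 53.155964
roll angle φ = 21.528° = 0.37573448 rad
x = r_b·(cos φ + φ·sin φ) = 56.776753
y = r_b·(sin φ − φ·cos φ) = 0.926681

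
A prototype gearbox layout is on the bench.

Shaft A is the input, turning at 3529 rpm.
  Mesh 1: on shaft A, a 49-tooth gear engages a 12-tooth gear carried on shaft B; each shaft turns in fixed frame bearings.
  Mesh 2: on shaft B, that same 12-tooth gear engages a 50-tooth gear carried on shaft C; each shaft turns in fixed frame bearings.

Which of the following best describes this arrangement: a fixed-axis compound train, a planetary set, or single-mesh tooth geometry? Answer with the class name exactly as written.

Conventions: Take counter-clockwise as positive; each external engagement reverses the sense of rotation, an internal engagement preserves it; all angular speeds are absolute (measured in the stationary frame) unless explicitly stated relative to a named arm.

2-mesh fixed-axis compound train (all bearings frame-fixed)
classification: fixed-axis compound train

fixed-axis compound train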